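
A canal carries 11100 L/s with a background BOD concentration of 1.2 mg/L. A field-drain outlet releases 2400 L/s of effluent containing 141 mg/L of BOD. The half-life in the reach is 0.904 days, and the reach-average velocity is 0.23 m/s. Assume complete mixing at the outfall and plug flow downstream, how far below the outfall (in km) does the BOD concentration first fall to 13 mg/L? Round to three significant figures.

18.0 km

Mass balance: C = (11100·1.200 + 2400·141.0) / 13500 = 351700/13500 = 26.05 mg/L.
Half-life 0.904 d → k = ln 2 / 0.904 = 0.7668 d⁻¹.
Set 26.05·exp(−k·t) = 13 → t = ln(26.05/13)/k = 78340 s = 21.76 h.
Distance = v·t = 0.23·78340 = 18020 m = 18.02 km.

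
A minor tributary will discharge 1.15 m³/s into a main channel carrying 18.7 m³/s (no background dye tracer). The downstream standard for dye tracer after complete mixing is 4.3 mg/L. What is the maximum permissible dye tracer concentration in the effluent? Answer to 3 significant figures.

74.2 mg/L

At the limit, (Qr·Cr + Qe·Cₑ)/(Qr + Qe) = 4.3:
Cₑ = (19.85·4.3 − 18.70·0) / 1.150 = 74.22 mg/L.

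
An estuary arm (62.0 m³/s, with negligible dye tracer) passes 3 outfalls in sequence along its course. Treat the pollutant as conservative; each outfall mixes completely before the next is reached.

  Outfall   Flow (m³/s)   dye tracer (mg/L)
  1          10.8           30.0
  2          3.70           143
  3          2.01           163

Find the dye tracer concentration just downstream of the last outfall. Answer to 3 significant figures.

After outfall 1: Q = 62.00 + 10.80 = 72.80 m³/s; C = (62.00·0 + 10.80·30.00)/72.80 = 4.451 mg/L.
After outfall 2: Q = 72.80 + 3.700 = 76.50 m³/s; C = (72.80·4.451 + 3.700·143.0)/76.50 = 11.15 mg/L.
After outfall 3: Q = 76.50 + 2.010 = 78.51 m³/s; C = (76.50·11.15 + 2.010·163.0)/78.51 = 15.04 mg/L.

15.0 mg/L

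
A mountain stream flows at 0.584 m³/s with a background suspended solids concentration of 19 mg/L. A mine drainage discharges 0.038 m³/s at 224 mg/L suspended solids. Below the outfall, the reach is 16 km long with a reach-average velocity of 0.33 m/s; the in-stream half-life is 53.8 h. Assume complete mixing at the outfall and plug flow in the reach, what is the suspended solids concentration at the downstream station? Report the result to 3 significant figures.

Flow-weighted average: C = (0.5840·19.00 + 0.03800·224.0) / 0.6220 = 19.61/0.6220 = 31.52 mg/L.
Travel time t = 16·1000 / 0.33 = 48480 s = 13.47 h.
Half-life 53.8 h → k = ln 2 / 53.8 = 0.01288 h⁻¹ = 0.3092 d⁻¹.
Applying C = C₀e^(−kt): 31.52 × 0.8407 = 26.50 mg/L.

26.5 mg/L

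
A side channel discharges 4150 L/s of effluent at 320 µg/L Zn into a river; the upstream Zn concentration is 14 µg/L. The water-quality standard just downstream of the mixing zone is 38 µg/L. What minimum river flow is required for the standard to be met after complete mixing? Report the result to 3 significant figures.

48800 L/s

Set C_mix = 38: (Q·14.00 + 4150·320.0) / (Q + 4150) = 38
→ Q = 4150·(320.0 − 38)/(38 − 14.00) = 48760 L/s.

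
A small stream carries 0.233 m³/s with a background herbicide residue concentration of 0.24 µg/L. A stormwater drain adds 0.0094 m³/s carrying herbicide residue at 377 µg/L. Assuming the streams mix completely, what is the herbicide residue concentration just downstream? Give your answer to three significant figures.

Mass balance: C = (0.2330·0.2400 + 0.009400·377.0) / 0.2424 = 3.600/0.2424 = 14.85 µg/L.

14.9 µg/L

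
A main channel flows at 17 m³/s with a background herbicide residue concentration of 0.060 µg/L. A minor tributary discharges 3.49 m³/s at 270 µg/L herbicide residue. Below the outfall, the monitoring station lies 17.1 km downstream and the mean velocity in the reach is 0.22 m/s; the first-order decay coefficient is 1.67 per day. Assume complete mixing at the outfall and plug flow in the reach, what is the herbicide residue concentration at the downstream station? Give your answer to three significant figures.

Conservation of mass: C = (17.00·0.06000 + 3.490·270.0) / 20.49 = 943.3/20.49 = 46.04 µg/L.
Travel time t = 17.1·1000 / 0.22 = 77730 s = 21.59 h.
Decay over the reach: 46.04·exp(−kt) = 46.04·0.2226 = 10.25 µg/L.

10.2 µg/L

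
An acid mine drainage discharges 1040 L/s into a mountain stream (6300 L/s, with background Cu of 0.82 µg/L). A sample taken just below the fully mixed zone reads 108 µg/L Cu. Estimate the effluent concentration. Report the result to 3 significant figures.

Mass balance: 6300·0.8200 + 1040·Cₑ = 7340·108.0
→ Cₑ = (7340·108.0 − 6300·0.8200) / 1040 = 757.3 µg/L.

757 µg/L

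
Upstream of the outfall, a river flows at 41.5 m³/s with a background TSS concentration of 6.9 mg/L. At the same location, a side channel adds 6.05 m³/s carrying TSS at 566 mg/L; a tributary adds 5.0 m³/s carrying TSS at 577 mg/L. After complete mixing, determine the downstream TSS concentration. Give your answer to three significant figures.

126 mg/L

Mixed concentration C = ΣQC/ΣQ = (41.50·6.900 + 6.050·566.0 + 5.000·577.0) / 52.55 = 6596/52.55 = 125.5 mg/L.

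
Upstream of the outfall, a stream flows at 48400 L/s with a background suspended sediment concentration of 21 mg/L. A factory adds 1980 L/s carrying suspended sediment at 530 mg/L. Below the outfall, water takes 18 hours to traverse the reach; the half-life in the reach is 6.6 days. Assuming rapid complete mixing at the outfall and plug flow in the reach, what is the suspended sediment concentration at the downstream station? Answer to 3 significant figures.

37.9 mg/L

Flow-weighted average: C = (48400·21.00 + 1980·530.0) / 50380 = 2066000/50380 = 41.00 mg/L.
Half-life 6.6 d → k = ln 2 / 6.6 = 0.1050 d⁻¹.
First-order decay: C = 41.00·exp(−k·t) = 41.00·0.9243 = 37.90 mg/L.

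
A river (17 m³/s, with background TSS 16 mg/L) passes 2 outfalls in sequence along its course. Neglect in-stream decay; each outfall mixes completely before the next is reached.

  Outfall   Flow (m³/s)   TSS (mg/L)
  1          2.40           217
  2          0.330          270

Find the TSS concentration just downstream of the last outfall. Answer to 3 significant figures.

Below outfall 1: Q → 19.40 m³/s, C = (17.00·16.00 + 2.400·217.0)/19.40 = 40.87 mg/L.
Below outfall 2: Q → 19.73 m³/s, C = (19.40·40.87 + 0.3300·270.0)/19.73 = 44.70 mg/L.

44.7 mg/L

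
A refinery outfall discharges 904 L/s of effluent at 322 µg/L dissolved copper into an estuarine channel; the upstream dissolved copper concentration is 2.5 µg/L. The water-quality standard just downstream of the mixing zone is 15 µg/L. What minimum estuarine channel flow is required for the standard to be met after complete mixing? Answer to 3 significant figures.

Set C_mix = 15: (Q·2.500 + 904.0·322.0) / (Q + 904.0) = 15
→ Q = 904.0·(322.0 − 15)/(15 − 2.500) = 22200 L/s.

22200 L/s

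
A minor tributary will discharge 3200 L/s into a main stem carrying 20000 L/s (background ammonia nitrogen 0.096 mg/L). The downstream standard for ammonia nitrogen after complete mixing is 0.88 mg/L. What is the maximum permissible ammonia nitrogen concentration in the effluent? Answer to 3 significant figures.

5.78 mg/L

At the limit, (Qr·Cr + Qe·Cₑ)/(Qr + Qe) = 0.88:
Cₑ = (23200·0.88 − 20000·0.09600) / 3200 = 5.780 mg/L.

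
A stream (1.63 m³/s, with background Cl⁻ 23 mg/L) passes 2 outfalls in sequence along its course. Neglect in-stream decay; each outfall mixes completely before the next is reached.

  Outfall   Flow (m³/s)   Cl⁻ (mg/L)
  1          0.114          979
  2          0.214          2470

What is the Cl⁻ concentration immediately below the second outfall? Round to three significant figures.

346 mg/L

Below outfall 1: Q → 1.744 m³/s, C = (1.630·23.00 + 0.1140·979.0)/1.744 = 85.49 mg/L.
Below outfall 2: Q → 1.958 m³/s, C = (1.744·85.49 + 0.2140·2470)/1.958 = 346.1 mg/L.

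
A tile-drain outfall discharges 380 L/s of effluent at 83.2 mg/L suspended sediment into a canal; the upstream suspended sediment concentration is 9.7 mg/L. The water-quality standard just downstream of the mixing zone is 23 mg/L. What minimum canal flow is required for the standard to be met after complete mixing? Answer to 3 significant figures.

Set C_mix = 23: (Q·9.700 + 380.0·83.20) / (Q + 380.0) = 23
→ Q = 380.0·(83.20 − 23)/(23 − 9.700) = 1720 L/s.

1720 L/s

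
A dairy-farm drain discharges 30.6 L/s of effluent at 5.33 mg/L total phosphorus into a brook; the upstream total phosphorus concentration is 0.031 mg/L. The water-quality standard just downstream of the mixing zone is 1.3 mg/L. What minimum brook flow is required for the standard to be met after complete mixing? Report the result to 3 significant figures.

Set C_mix = 1.3: (Q·0.03100 + 30.60·5.330) / (Q + 30.60) = 1.3
→ Q = 30.60·(5.330 − 1.3)/(1.3 − 0.03100) = 97.18 L/s.

97.2 L/s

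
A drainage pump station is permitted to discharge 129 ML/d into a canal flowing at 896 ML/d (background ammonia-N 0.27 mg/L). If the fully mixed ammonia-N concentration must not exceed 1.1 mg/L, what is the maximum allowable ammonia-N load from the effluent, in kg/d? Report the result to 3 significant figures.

886 kg/d

Mass balance at the limit: 896.0·0.2700 + 129.0·Cₑ = 1025·1.1 → Cₑ = 6.865 mg/L.
129.0 ML/d = 1.493 m³/s. Load = 1.493 m³/s × 6.865 g/m³ × 86 400 s/d = 885.6 kg/d.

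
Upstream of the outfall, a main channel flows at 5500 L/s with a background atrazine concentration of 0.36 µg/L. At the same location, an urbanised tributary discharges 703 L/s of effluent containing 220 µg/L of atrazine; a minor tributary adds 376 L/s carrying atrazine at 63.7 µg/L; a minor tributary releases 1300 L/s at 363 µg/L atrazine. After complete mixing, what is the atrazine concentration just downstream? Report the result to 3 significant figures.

82.8 µg/L

Flow-weighted average: C = (5500·0.3600 + 703.0·220.0 + 376.0·63.70 + 1300·363.0) / 7879 = 652500/7879 = 82.81 µg/L.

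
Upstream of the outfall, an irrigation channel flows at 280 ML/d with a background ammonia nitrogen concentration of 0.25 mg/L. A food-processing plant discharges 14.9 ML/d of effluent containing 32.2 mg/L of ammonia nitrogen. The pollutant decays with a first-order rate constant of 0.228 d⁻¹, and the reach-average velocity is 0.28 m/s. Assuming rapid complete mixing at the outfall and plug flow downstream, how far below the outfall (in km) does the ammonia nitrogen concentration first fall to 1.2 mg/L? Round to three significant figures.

46.7 km

Mass balance: C = (280.0·0.2500 + 14.90·32.20) / 294.9 = 549.8/294.9 = 1.864 mg/L.
Set 1.864·exp(−k·t) = 1.2 → t = ln(1.864/1.2)/k = 166900 s = 46.37 h.
Distance = v·t = 0.28·166900 = 46750 m = 46.75 km.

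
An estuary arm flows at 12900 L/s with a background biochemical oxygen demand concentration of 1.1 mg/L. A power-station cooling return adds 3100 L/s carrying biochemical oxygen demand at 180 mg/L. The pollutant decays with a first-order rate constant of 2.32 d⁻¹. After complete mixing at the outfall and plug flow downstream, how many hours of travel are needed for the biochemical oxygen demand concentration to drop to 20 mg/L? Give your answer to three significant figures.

6.01 h

Flow-weighted average: C = (12900·1.100 + 3100·180.0) / 16000 = 572200/16000 = 35.76 mg/L.
35.76·exp(−k·t) = 20 → t = ln(35.76/20)/k = 21640 s = 6.012 h.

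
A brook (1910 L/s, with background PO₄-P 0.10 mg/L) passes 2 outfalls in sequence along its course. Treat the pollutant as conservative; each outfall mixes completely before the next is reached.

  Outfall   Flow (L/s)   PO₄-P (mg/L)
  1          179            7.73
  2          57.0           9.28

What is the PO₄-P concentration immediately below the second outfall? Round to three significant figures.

0.980 mg/L

Outfall 1: combined Q = 2089 L/s; C = (1910·0.1000 + 179.0·7.730)/2089 = 0.7538 mg/L.
Outfall 2: combined Q = 2146 L/s; C = (2089·0.7538 + 57.00·9.280)/2146 = 0.9803 mg/L.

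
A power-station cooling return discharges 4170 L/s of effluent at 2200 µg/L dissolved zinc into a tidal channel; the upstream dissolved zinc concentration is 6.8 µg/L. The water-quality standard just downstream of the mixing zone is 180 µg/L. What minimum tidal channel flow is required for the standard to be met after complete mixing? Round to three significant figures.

Set C_mix = 180: (Q·6.800 + 4170·2200) / (Q + 4170) = 180
→ Q = 4170·(2200 − 180)/(180 − 6.800) = 48630 L/s.

48600 L/s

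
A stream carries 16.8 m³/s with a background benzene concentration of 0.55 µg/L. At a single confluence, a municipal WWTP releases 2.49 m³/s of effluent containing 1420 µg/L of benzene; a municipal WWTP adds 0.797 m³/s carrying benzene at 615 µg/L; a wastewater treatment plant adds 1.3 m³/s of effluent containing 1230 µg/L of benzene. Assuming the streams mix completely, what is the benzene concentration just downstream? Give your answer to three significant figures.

Mass balance: C = (16.80·0.5500 + 2.490·1420 + 0.7970·615.0 + 1.300·1230) / 21.39 = 5634/21.39 = 263.4 µg/L.

263 µg/L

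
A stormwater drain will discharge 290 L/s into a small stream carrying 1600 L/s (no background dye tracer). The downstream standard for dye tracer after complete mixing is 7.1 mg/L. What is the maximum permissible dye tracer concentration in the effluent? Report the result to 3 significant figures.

46.3 mg/L

At the limit, (Qr·Cr + Qe·Cₑ)/(Qr + Qe) = 7.1:
Cₑ = (1890·7.1 − 1600·0) / 290.0 = 46.27 mg/L.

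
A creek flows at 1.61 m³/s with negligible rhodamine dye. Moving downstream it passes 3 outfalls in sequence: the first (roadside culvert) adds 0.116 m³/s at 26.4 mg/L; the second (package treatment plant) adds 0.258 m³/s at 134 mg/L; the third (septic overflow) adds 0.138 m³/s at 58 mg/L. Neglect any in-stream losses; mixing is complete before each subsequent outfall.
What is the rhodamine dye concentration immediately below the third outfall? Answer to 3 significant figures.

Below outfall 1: Q → 1.726 m³/s, C = (1.610·0 + 0.1160·26.40)/1.726 = 1.774 mg/L.
Below outfall 2: Q → 1.984 m³/s, C = (1.726·1.774 + 0.2580·134.0)/1.984 = 18.97 mg/L.
Below outfall 3: Q → 2.122 m³/s, C = (1.984·18.97 + 0.1380·58.00)/2.122 = 21.51 mg/L.

21.5 mg/L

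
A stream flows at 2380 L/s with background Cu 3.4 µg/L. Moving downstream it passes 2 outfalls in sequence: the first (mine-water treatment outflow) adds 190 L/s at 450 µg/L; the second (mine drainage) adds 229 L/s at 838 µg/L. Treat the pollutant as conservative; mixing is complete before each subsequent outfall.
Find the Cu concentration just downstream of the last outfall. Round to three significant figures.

102 µg/L

Below outfall 1: Q → 2570 L/s, C = (2380·3.400 + 190.0·450.0)/2570 = 36.42 µg/L.
Below outfall 2: Q → 2799 L/s, C = (2570·36.42 + 229.0·838.0)/2799 = 102.0 µg/L.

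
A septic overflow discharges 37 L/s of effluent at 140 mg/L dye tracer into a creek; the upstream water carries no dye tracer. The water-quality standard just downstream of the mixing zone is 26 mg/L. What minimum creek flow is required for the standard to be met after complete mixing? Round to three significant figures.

Set C_mix = 26: (Q·0 + 37.00·140.0) / (Q + 37.00) = 26
→ Q = 37.00·(140.0 − 26)/(26 − 0) = 162.2 L/s.

162 L/s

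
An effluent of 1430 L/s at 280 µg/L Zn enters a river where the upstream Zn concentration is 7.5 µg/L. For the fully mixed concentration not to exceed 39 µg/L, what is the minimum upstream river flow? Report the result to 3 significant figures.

10900 L/s

Set C_mix = 39: (Q·7.500 + 1430·280.0) / (Q + 1430) = 39
→ Q = 1430·(280.0 − 39)/(39 − 7.500) = 10940 L/s.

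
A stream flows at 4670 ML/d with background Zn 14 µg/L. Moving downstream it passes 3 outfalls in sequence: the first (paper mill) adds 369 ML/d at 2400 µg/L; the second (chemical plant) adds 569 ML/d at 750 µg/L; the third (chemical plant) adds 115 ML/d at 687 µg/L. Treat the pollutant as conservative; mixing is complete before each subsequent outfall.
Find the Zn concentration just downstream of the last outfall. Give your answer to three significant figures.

Outfall 1: combined Q = 5039 ML/d; C = (4670·14.00 + 369.0·2400)/5039 = 188.7 µg/L.
Outfall 2: combined Q = 5608 ML/d; C = (5039·188.7 + 569.0·750.0)/5608 = 245.7 µg/L.
Outfall 3: combined Q = 5723 ML/d; C = (5608·245.7 + 115.0·687.0)/5723 = 254.5 µg/L.

255 µg/L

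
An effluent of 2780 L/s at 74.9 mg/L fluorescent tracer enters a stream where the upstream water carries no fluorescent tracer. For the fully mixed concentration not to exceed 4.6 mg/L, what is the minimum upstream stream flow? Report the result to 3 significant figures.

Set C_mix = 4.6: (Q·0 + 2780·74.90) / (Q + 2780) = 4.6
→ Q = 2780·(74.90 − 4.6)/(4.6 − 0) = 42490 L/s.

42500 L/s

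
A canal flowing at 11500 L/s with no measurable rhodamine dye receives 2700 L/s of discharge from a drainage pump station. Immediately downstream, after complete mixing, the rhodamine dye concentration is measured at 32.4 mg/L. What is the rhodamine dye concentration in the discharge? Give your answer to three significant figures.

170 mg/L

Mass balance: 11500·0 + 2700·Cₑ = 14200·32.40
→ Cₑ = (14200·32.40 − 11500·0) / 2700 = 170.4 mg/L.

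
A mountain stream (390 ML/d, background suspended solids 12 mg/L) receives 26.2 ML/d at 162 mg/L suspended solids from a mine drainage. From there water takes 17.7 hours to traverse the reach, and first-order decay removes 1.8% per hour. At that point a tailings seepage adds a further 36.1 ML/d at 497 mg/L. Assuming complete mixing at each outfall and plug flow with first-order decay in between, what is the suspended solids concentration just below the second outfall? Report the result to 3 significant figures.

54.0 mg/L

Mass balance: C = (390.0·12.00 + 26.20·162.0) / 416.2 = 8924/416.2 = 21.44 mg/L; combined flow 416.2 ML/d.
1.8%/h lost → k = −ln(1 − 0.018) = 0.01816 h⁻¹.
After decay, C = 21.44 × e^(−kt) = 21.44 × 0.7251 = 15.55 mg/L.
Second outfall: C = (416.2·15.55 + 36.10·497.0)/452.3 = 53.97 mg/L.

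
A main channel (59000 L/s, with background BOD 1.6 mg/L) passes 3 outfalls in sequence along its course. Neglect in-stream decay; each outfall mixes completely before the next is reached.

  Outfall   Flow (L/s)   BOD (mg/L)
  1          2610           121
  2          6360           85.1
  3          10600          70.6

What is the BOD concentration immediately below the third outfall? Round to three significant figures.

21.6 mg/L

After outfall 1: Q = 59000 + 2610 = 61610 L/s; C = (59000·1.600 + 2610·121.0)/61610 = 6.658 mg/L.
After outfall 2: Q = 61610 + 6360 = 67970 L/s; C = (61610·6.658 + 6360·85.10)/67970 = 14.00 mg/L.
After outfall 3: Q = 67970 + 10600 = 78570 L/s; C = (67970·14.00 + 10600·70.60)/78570 = 21.63 mg/L.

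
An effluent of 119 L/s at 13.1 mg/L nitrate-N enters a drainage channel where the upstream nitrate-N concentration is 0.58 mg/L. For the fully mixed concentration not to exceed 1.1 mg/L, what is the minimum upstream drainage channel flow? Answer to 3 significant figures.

Set C_mix = 1.1: (Q·0.5800 + 119.0·13.10) / (Q + 119.0) = 1.1
→ Q = 119.0·(13.10 − 1.1)/(1.1 − 0.5800) = 2746 L/s.

2750 L/s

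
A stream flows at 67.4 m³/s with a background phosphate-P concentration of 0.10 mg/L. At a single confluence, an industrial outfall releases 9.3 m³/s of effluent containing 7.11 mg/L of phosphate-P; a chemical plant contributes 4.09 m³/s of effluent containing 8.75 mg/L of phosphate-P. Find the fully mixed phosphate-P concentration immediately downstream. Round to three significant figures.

After mixing, C = (67.40·0.1000 + 9.300·7.110 + 4.090·8.750) / 80.79 = 108.7/80.79 = 1.345 mg/L.

1.34 mg/L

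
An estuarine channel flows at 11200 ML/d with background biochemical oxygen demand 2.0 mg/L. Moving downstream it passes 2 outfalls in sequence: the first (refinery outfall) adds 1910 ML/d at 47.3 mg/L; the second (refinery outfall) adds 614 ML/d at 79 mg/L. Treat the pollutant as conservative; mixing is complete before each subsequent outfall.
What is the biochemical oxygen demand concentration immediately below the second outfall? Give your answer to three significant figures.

Outfall 1: combined Q = 13110 ML/d; C = (11200·2.000 + 1910·47.30)/13110 = 8.600 mg/L.
Outfall 2: combined Q = 13720 ML/d; C = (13110·8.600 + 614.0·79.00)/13720 = 11.75 mg/L.

11.7 mg/L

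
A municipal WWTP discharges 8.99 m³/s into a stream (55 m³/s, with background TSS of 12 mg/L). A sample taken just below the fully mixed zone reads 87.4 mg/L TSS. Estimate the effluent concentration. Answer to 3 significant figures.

Mass balance: 55.00·12.00 + 8.990·Cₑ = 63.99·87.40
→ Cₑ = (63.99·87.40 − 55.00·12.00) / 8.990 = 548.7 mg/L.

549 mg/L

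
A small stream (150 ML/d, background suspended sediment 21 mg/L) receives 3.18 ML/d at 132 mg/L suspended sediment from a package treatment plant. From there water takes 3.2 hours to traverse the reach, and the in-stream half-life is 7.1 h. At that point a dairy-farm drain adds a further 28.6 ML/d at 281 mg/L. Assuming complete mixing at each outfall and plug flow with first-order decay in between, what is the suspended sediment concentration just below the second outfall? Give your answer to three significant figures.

Mixed concentration C = ΣQC/ΣQ = (150.0·21.00 + 3.180·132.0) / 153.2 = 3570/153.2 = 23.30 mg/L; combined flow 153.2 ML/d.
Half-life 7.1 h → k = ln 2 / 7.1 = 0.09763 h⁻¹ = 2.343 d⁻¹.
Applying C = C₀e^(−kt): 23.30 × 0.7317 = 17.05 mg/L.
At the second outfall, C = (153.2·17.05 + 28.60·281.0) / (153.2 + 28.60) = 58.58 mg/L.

58.6 mg/L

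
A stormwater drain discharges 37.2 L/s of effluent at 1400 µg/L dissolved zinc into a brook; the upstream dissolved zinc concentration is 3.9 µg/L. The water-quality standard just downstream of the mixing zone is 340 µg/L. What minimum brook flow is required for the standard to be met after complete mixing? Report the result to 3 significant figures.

117 L/s

Set C_mix = 340: (Q·3.900 + 37.20·1400) / (Q + 37.20) = 340
→ Q = 37.20·(1400 − 340)/(340 − 3.900) = 117.3 L/s.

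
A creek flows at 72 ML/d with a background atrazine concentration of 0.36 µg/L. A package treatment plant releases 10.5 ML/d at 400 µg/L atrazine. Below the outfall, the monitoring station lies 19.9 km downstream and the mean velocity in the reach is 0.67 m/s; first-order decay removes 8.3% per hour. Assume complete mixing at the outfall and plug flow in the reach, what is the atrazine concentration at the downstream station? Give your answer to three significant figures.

25.1 µg/L

Mixed concentration C = ΣQC/ΣQ = (72.00·0.3600 + 10.50·400.0) / 82.50 = 4226/82.50 = 51.22 µg/L.
Travel time t = 19.9·1000 / 0.67 = 29700 s = 8.250 h.
8.3%/h lost → k = −ln(1 − 0.083) = 0.08665 h⁻¹.
After decay, C = 51.22 × e^(−kt) = 51.22 × 0.4893 = 25.06 µg/L.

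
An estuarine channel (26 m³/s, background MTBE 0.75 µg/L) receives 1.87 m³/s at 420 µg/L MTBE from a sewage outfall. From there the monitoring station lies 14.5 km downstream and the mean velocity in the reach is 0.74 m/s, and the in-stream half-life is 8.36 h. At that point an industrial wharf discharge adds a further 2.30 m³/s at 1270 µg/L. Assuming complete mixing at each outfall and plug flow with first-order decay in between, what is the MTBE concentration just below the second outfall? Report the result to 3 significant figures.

After mixing, C = (26.00·0.7500 + 1.870·420.0) / 27.87 = 804.9/27.87 = 28.88 µg/L; combined flow 27.87 m³/s.
Travel time t = 14.5·1000 / 0.74 = 19590 s = 5.443 h.
Half-life 8.36 h → k = ln 2 / 8.36 = 0.08291 h⁻¹ = 1.990 d⁻¹.
Applying C = C₀e^(−kt): 28.88 × 0.6368 = 18.39 µg/L.
Second outfall: C = (27.87·18.39 + 2.300·1270)/30.17 = 113.8 µg/L.

114 µg/L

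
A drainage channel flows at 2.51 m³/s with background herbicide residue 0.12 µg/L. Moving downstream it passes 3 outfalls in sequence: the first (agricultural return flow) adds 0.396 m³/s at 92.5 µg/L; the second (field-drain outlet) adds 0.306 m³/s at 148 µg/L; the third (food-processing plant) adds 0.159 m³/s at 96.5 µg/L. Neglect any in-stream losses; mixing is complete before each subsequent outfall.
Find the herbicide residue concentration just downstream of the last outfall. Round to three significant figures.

After outfall 1: Q = 2.510 + 0.3960 = 2.906 m³/s; C = (2.510·0.1200 + 0.3960·92.50)/2.906 = 12.71 µg/L.
After outfall 2: Q = 2.906 + 0.3060 = 3.212 m³/s; C = (2.906·12.71 + 0.3060·148.0)/3.212 = 25.60 µg/L.
After outfall 3: Q = 3.212 + 0.1590 = 3.371 m³/s; C = (3.212·25.60 + 0.1590·96.50)/3.371 = 28.94 µg/L.

28.9 µg/L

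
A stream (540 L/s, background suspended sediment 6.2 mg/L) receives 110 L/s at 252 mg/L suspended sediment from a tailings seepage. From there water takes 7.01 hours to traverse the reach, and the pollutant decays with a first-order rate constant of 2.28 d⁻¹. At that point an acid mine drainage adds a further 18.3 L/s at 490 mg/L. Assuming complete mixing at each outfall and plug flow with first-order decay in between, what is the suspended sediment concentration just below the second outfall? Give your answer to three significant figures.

Mixed concentration C = ΣQC/ΣQ = (540.0·6.200 + 110.0·252.0) / 650.0 = 31070/650.0 = 47.80 mg/L; combined flow 650.0 L/s.
First-order decay: C = 47.80·exp(−k·t) = 47.80·0.5138 = 24.56 mg/L.
At the second outfall, C = (650.0·24.56 + 18.30·490.0) / (650.0 + 18.30) = 37.30 mg/L.

37.3 mg/L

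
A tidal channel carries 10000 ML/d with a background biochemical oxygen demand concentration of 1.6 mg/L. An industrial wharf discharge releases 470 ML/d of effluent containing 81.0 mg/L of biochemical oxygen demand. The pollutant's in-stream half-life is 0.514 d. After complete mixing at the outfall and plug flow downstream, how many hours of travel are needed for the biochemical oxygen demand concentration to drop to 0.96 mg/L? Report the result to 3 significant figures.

29.9 h

Mass balance: C = (10000·1.600 + 470.0·81.00) / 10470 = 54070/10470 = 5.164 mg/L.
Half-life 0.514 d → k = ln 2 / 0.514 = 1.349 d⁻¹.
5.164·exp(−k·t) = 0.96 → t = ln(5.164/0.96)/k = 107800 s = 29.95 h.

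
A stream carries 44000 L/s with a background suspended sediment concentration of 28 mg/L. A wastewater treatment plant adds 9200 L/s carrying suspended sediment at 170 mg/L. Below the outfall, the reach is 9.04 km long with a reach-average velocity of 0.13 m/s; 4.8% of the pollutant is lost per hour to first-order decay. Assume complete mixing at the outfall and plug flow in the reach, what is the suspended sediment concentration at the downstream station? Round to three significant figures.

Mass balance: C = (44000·28.00 + 9200·170.0) / 53200 = 2796000/53200 = 52.56 mg/L.
Travel time t = 9.04·1000 / 0.13 = 69540 s = 19.32 h.
4.8%/h lost → k = −ln(1 − 0.048) = 0.04919 h⁻¹.
Decay over the reach: 52.56·exp(−kt) = 52.56·0.3867 = 20.32 mg/L.

20.3 mg/L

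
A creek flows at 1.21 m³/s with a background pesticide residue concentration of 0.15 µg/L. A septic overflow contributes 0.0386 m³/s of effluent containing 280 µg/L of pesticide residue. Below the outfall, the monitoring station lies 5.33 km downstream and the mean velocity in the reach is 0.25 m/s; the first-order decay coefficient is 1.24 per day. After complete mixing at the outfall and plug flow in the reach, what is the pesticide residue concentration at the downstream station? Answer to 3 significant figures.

6.48 µg/L

Mass balance: C = (1.210·0.1500 + 0.03860·280.0) / 1.249 = 10.99/1.249 = 8.801 µg/L.
Travel time t = 5.33·1000 / 0.25 = 21320 s = 5.922 h.
Decay over the reach: 8.801·exp(−kt) = 8.801·0.7364 = 6.481 µg/L.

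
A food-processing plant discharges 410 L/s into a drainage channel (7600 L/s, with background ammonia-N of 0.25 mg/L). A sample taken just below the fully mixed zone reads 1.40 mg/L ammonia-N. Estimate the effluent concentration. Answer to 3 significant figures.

22.7 mg/L

Mass balance: 7600·0.2500 + 410.0·Cₑ = 8010·1.400
→ Cₑ = (8010·1.400 − 7600·0.2500) / 410.0 = 22.72 mg/L.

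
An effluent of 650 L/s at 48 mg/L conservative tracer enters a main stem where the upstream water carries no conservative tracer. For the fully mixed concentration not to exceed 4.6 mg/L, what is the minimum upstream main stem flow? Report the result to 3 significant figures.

Set C_mix = 4.6: (Q·0 + 650.0·48.00) / (Q + 650.0) = 4.6
→ Q = 650.0·(48.00 − 4.6)/(4.6 − 0) = 6133 L/s.

6130 L/s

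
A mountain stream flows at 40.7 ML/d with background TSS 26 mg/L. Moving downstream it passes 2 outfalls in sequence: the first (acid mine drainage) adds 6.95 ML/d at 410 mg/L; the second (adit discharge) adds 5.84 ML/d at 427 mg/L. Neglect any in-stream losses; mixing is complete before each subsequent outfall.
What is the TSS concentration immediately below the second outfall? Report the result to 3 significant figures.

120 mg/L

Below outfall 1: Q → 47.65 ML/d, C = (40.70·26.00 + 6.950·410.0)/47.65 = 82.01 mg/L.
Below outfall 2: Q → 53.49 ML/d, C = (47.65·82.01 + 5.840·427.0)/53.49 = 119.7 mg/L.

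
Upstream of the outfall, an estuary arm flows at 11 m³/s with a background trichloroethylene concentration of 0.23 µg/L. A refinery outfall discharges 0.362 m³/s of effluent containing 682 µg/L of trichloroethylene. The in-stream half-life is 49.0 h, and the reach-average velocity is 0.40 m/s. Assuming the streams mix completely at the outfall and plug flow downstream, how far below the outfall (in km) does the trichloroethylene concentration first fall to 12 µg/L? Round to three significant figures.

Mass balance: C = (11.00·0.2300 + 0.3620·682.0) / 11.36 = 249.4/11.36 = 21.95 µg/L.
Half-life 49.0 h → k = ln 2 / 49.0 = 0.01415 h⁻¹ = 0.3395 d⁻¹.
Set 21.95·exp(−k·t) = 12 → t = ln(21.95/12)/k = 153700 s = 42.69 h.
Distance = v·t = 0.40·153700 = 61480 m = 61.48 km.

61.5 km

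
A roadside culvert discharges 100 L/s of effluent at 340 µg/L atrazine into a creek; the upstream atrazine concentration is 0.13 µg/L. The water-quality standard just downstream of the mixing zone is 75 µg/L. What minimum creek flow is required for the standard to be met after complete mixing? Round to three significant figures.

354 L/s

Set C_mix = 75: (Q·0.1300 + 100.0·340.0) / (Q + 100.0) = 75
→ Q = 100.0·(340.0 − 75)/(75 − 0.1300) = 353.9 L/s.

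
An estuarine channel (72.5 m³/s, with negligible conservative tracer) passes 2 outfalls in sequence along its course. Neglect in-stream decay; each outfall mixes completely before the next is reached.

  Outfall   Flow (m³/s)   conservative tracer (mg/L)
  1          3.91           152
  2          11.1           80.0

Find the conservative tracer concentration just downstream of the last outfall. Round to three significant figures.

16.9 mg/L

Below outfall 1: Q → 76.41 m³/s, C = (72.50·0 + 3.910·152.0)/76.41 = 7.778 mg/L.
Below outfall 2: Q → 87.51 m³/s, C = (76.41·7.778 + 11.10·80.00)/87.51 = 16.94 mg/L.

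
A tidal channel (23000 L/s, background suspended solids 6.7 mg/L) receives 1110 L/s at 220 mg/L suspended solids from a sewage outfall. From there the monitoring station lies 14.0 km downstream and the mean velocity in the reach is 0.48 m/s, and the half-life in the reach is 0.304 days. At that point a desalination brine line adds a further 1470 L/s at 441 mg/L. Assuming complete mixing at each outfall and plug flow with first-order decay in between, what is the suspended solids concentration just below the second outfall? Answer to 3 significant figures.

32.6 mg/L

After mixing, C = (23000·6.700 + 1110·220.0) / 24110 = 398300/24110 = 16.52 mg/L; combined flow 24110 L/s.
Travel time t = 14.0·1000 / 0.48 = 29170 s = 8.102 h.
Half-life 0.304 d → k = ln 2 / 0.304 = 2.280 d⁻¹.
After decay, C = 16.52 × e^(−kt) = 16.52 × 0.4631 = 7.651 mg/L.
Second outfall: C = (24110·7.651 + 1470·441.0)/25580 = 32.55 mg/L.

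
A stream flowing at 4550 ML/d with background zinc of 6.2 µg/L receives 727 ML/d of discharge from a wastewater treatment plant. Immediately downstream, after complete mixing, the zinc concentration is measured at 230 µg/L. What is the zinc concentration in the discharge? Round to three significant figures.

1630 µg/L

Mass balance: 4550·6.200 + 727.0·Cₑ = 5277·230.0
→ Cₑ = (5277·230.0 − 4550·6.200) / 727.0 = 1631 µg/L.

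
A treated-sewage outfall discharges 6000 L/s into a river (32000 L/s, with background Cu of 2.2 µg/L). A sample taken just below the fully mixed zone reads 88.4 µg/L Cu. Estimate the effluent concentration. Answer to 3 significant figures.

Mass balance: 32000·2.200 + 6000·Cₑ = 38000·88.40
→ Cₑ = (38000·88.40 − 32000·2.200) / 6000 = 548.1 µg/L.

548 µg/L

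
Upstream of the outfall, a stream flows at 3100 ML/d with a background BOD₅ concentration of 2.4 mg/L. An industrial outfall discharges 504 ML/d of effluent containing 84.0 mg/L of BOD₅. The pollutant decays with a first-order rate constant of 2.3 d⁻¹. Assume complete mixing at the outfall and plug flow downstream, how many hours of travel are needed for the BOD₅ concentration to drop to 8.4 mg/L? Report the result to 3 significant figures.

Conservation of mass: C = (3100·2.400 + 504.0·84.00) / 3604 = 49780/3604 = 13.81 mg/L.
13.81·exp(−k·t) = 8.4 → t = ln(13.81/8.4)/k = 18680 s = 5.189 h.

5.19 h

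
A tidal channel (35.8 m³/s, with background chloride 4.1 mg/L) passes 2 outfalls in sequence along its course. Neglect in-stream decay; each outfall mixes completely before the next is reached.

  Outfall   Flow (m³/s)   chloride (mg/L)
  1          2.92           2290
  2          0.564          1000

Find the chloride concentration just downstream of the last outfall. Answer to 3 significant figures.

188 mg/L

After outfall 1: Q = 35.80 + 2.920 = 38.72 m³/s; C = (35.80·4.100 + 2.920·2290)/38.72 = 176.5 mg/L.
After outfall 2: Q = 38.72 + 0.5640 = 39.28 m³/s; C = (38.72·176.5 + 0.5640·1000)/39.28 = 188.3 mg/L.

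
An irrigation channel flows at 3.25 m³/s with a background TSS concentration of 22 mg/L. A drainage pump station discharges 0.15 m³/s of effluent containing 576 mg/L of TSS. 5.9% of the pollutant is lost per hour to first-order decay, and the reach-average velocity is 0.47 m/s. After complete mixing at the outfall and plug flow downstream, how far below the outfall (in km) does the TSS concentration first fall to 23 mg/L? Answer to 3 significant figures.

19.6 km

Conservation of mass: C = (3.250·22.00 + 0.1500·576.0) / 3.400 = 157.9/3.400 = 46.44 mg/L.
5.9%/h lost → k = −ln(1 − 0.059) = 0.06081 h⁻¹.
Set 46.44·exp(−k·t) = 23 → t = ln(46.44/23)/k = 41600 s = 11.56 h.
Distance = v·t = 0.47·41600 = 19550 m = 19.55 km.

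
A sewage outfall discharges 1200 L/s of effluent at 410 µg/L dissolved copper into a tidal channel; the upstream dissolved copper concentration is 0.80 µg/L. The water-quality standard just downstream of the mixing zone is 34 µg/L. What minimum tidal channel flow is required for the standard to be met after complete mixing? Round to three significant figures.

13600 L/s

Set C_mix = 34: (Q·0.8000 + 1200·410.0) / (Q + 1200) = 34
→ Q = 1200·(410.0 − 34)/(34 − 0.8000) = 13590 L/s.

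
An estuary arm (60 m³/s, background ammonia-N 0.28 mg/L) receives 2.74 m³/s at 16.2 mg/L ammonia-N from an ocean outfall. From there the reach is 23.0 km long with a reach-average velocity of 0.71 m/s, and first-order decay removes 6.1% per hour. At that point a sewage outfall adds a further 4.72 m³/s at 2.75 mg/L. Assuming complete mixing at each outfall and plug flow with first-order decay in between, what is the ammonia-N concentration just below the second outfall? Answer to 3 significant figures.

Conservation of mass: C = (60.00·0.2800 + 2.740·16.20) / 62.74 = 61.19/62.74 = 0.9753 mg/L; combined flow 62.74 m³/s.
Travel time t = 23.0·1000 / 0.71 = 32390 s = 8.998 h.
6.1%/h lost → k = −ln(1 − 0.061) = 0.06294 h⁻¹.
First-order decay: C = 0.9753·exp(−k·t) = 0.9753·0.5676 = 0.5535 mg/L.
At the second outfall, C = (62.74·0.5535 + 4.720·2.750) / (62.74 + 4.720) = 0.7072 mg/L.

0.707 mg/L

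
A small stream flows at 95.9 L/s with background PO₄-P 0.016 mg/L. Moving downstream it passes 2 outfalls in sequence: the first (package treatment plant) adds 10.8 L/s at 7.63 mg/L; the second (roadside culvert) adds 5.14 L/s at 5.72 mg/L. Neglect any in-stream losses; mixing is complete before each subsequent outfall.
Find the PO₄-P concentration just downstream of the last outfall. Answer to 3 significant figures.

Outfall 1: combined Q = 106.7 L/s; C = (95.90·0.01600 + 10.80·7.630)/106.7 = 0.7867 mg/L.
Outfall 2: combined Q = 111.8 L/s; C = (106.7·0.7867 + 5.140·5.720)/111.8 = 1.013 mg/L.

1.01 mg/L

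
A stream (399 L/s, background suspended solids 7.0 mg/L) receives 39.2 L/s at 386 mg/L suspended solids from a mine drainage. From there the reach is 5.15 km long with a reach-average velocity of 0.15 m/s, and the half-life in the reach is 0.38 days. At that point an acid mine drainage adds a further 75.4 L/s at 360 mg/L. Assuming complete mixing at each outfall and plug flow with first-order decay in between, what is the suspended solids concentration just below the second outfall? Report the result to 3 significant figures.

Mixed concentration C = ΣQC/ΣQ = (399.0·7.000 + 39.20·386.0) / 438.2 = 17920/438.2 = 40.90 mg/L; combined flow 438.2 L/s.
Travel time t = 5.15·1000 / 0.15 = 34330 s = 9.537 h.
Half-life 0.38 d → k = ln 2 / 0.38 = 1.824 d⁻¹.
Applying C = C₀e^(−kt): 40.90 × 0.4844 = 19.81 mg/L.
Second outfall: C = (438.2·19.81 + 75.40·360.0)/513.6 = 69.76 mg/L.

69.8 mg/L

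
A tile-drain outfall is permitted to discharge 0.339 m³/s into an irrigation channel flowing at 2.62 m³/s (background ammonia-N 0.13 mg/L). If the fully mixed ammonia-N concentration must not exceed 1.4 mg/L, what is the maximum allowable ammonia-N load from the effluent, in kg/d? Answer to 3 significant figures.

Mass balance at the limit: 2.620·0.1300 + 0.3390·Cₑ = 2.959·1.4 → Cₑ = 11.22 mg/L.
Load = 0.3390 m³/s × 11.22 g/m³ × 86 400 s/d = 328.5 kg/d.

328 kg/d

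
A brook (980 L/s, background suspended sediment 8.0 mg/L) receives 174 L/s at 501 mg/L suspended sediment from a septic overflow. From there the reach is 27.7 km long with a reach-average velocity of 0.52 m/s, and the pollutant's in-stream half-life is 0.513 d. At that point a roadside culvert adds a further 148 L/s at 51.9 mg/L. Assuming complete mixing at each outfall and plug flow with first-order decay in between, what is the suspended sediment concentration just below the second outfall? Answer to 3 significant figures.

Mixed concentration C = ΣQC/ΣQ = (980.0·8.000 + 174.0·501.0) / 1154 = 95010/1154 = 82.33 mg/L; combined flow 1154 L/s.
Travel time t = 27.7·1000 / 0.52 = 53270 s = 14.80 h.
Half-life 0.513 d → k = ln 2 / 0.513 = 1.351 d⁻¹.
Decay over the reach: 82.33·exp(−kt) = 82.33·0.4347 = 35.79 mg/L.
Second outfall: C = (1154·35.79 + 148.0·51.90)/1302 = 37.62 mg/L.

37.6 mg/L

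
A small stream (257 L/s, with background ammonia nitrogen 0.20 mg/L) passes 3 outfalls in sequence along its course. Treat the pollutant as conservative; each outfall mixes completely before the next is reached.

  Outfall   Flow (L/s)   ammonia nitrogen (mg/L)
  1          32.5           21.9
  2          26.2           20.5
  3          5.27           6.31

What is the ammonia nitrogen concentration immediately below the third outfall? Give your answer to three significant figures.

4.15 mg/L

After outfall 1: Q = 257.0 + 32.50 = 289.5 L/s; C = (257.0·0.2000 + 32.50·21.90)/289.5 = 2.636 mg/L.
After outfall 2: Q = 289.5 + 26.20 = 315.7 L/s; C = (289.5·2.636 + 26.20·20.50)/315.7 = 4.119 mg/L.
After outfall 3: Q = 315.7 + 5.270 = 321.0 L/s; C = (315.7·4.119 + 5.270·6.310)/321.0 = 4.155 mg/L.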